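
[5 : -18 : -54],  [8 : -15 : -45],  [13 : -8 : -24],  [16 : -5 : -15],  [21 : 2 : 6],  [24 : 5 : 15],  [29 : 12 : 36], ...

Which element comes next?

First entry goes 5, 8, 13, 16, 21, 24, 29 → 32 (alternating steps +3, +5, +3, +5, …).
Second entry goes -18, -15, -8, -5, 2, 5, 12 → 15 (alternating steps +3, +7, +3, +7, …).
Third entry: always 3 × the second entry; -54, -45, -24, -15, 6, 15, 36 → 45.
So the next element is [32 : 15 : 45].

[32 : 15 : 45]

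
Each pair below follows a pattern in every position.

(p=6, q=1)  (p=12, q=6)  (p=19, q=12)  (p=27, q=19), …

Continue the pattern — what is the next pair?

(p=36, q=27)

For the p, differences are 6, 7, 8, … (increasing by 1 each time): 6, 12, 19, 27 → 36.
For the q, differences are 5, 6, 7, … (increasing by 1 each time): 1, 6, 12, 19 → 27.
Combining the parts gives (p=36, q=27).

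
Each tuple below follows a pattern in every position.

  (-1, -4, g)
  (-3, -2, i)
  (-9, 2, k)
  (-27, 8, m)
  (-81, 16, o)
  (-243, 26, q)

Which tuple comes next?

(-729, 38, s)

First slot: -1, -3, -9, -27, -81, -243 → -729 (×3 each step).
For the second slot, differences are 2, 4, 6, … (increasing by 2 each time): -4, -2, 2, 8, 16, 26 → 38.
Letter — letters move forward 2 places in the alphabet: g, i, k, m, o, q → s.
Putting it together: (-729, 38, s).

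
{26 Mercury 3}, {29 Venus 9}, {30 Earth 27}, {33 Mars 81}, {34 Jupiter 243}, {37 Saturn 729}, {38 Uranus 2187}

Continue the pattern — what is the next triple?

{41 Neptune 6561}

First value goes 26, 29, 30, 33, 34, 37, 38 → 41 (alternating steps +3, +1, +3, +1, …).
Planet: runs through the planets Mercury→Neptune; Mercury, Venus, Earth, Mars, Jupiter, Saturn, Uranus → Neptune.
Third value: 3, 9, 27, 81, 243, 729, 2187 → 6561 (×3 each step).
So the next triple is {41 Neptune 6561}.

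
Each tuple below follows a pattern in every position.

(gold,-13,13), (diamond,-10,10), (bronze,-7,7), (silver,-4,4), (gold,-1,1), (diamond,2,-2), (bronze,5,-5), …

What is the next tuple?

(silver,8,-8)

For the rank, repeats gold → diamond → bronze → silver: gold, diamond, bronze, silver, gold, diamond, bronze → silver.
Second value: +3 each step, so -13, -10, -7, -4, -1, 2, 5 → 8.
Third value — always the negative of the second value: 13, 10, 7, 4, 1, -2, -5 → -8.
So the next tuple is (silver,8,-8).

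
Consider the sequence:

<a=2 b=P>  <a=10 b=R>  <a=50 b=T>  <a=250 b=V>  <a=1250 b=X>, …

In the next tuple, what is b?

B: P, R, T, V, X → Z (letters move forward 2 places in the alphabet).

Z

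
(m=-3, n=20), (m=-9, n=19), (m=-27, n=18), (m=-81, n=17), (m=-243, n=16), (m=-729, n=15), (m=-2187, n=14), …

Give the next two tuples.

(m=-6561, n=13), (m=-19683, n=12)

For the m, ×3 each step: -3, -9, -27, -81, -243, -729, -2187 → -6561 → -19683.
N: 20, 19, 18, 17, 16, 15, 14 → 13 → 12 (−1 each step).
Putting the parts together: (m=-6561, n=13) and then (m=-19683, n=12).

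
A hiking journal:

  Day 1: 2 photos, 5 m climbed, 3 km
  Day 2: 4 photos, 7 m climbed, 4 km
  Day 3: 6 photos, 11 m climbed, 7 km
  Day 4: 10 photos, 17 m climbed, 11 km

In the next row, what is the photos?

Photos: each term is the sum of the two before it, so 2, 4, 6, 10 → 16.

16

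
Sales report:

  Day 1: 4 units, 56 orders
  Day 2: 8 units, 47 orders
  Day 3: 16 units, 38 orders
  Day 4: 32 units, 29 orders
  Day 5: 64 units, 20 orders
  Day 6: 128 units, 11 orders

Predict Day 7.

256 units, 2 orders

Units goes 4, 8, 16, 32, 64, 128 → 256 (×2 each step).
Orders: −9 each step; 56, 47, 38, 29, 20, 11 → 2.
Combining the parts gives 256 units, 2 orders.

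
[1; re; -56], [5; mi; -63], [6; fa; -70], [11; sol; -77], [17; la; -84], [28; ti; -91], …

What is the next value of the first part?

45

First part goes 1, 5, 6, 11, 17, 28 → 45 (each term is the sum of the two before it).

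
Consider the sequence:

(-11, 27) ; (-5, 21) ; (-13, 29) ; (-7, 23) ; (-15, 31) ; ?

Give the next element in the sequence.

First value: alternating steps +6, −8, +6, −8, …; -11, -5, -13, -7, -15 → -9.
Second value: together with the first value always sums to 16, so 27, 21, 29, 23, 31 → 25.
So the next element is (-9, 25).

(-9, 25)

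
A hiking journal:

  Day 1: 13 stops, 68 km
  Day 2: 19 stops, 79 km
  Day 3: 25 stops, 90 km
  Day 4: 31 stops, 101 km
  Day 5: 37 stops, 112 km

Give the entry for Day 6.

Stops — +6 each step: 13, 19, 25, 31, 37 → 43.
Km: +11 each step, so 68, 79, 90, 101, 112 → 123.
Combining the parts gives 43 stops, 123 km.

43 stops, 123 km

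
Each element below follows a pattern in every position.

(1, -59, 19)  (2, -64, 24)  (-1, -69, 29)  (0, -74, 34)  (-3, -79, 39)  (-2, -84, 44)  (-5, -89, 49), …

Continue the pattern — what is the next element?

First part — alternating steps +1, −3, +1, −3, …: 1, 2, -1, 0, -3, -2, -5 → -4.
Second part: -59, -64, -69, -74, -79, -84, -89 → -94 (−5 each step).
Third part goes 19, 24, 29, 34, 39, 44, 49 → 54 (together with the second part always sums to -40).
Combining the parts gives (-4, -94, 54).

(-4, -94, 54)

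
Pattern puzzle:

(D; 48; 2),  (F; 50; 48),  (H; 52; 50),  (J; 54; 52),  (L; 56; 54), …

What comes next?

(N; 58; 56)

Letter — letters move forward 2 places in the alphabet: D, F, H, J, L → N.
Second component — +2 each step: 48, 50, 52, 54, 56 → 58.
Third component: 2, 48, 50, 52, 54 → 56 (always the previous value of the second component).
Combining the parts gives (N; 58; 56).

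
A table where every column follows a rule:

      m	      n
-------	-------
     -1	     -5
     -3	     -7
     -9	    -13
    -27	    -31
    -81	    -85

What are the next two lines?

-243  -247; -729  -733

Column m — ×3 each step: -1, -3, -9, -27, -81 → -243 → -729.
Column n: -5, -7, -13, -31, -85 → -247 → -733 (always 4 less than the column m).
So the next two lines are -243  -247 and -729  -733.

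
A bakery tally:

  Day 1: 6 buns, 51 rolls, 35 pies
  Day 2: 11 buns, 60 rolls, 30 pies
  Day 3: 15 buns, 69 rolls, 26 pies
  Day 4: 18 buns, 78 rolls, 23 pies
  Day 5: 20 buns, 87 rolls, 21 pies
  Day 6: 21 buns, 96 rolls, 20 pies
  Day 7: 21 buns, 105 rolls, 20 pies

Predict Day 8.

20 buns, 114 rolls, 21 pies

Buns: 6, 11, 15, 18, 20, 21, 21 → 20 (differences are 5, 4, 3, … (decreasing by 1 each time)).
Rolls: +9 each step; 51, 60, 69, 78, 87, 96, 105 → 114.
Pies: 35, 30, 26, 23, 21, 20, 20 → 21 (together with the buns always sums to 41).
Putting it together: 20 buns, 114 rolls, 21 pies.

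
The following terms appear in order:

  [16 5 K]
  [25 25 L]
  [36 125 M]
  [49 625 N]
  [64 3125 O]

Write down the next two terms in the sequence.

[81 15625 P], [100 78125 Q]

First part: perfect squares: 4², 5², 6², …; 16, 25, 36, 49, 64 → 81 → 100.
Second part: ×5 each step; 5, 25, 125, 625, 3125 → 15625 → 78125.
Letter goes K, L, M, N, O → P → Q (letters move forward 1 place in the alphabet).
Putting the parts together: [81 15625 P] and then [100 78125 Q].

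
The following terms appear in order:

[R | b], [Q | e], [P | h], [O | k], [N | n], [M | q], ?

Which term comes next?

First letter goes R, Q, P, O, N, M → L (letters move back 1 place in the alphabet).
Second letter — letters move forward 3 places in the alphabet: b, e, h, k, n, q → t.
So the next term is [L | t].

[L | t]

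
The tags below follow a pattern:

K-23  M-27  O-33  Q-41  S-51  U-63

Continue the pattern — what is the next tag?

Letter: K, M, O, Q, S, U → W (letters move forward 2 places in the alphabet).
Second component: 23, 27, 33, 41, 51, 63 → 77 (differences are 4, 6, 8, … (increasing by 2 each time)).
Putting it together: W-77.

W-77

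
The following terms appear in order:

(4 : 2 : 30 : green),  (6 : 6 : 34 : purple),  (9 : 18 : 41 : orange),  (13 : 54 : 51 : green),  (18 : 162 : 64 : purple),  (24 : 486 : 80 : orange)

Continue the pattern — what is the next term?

First slot: differences are 2, 3, 4, … (increasing by 1 each time), so 4, 6, 9, 13, 18, 24 → 31.
Second slot: ×3 each step; 2, 6, 18, 54, 162, 486 → 1458.
Third slot — differences are 4, 7, 10, … (increasing by 3 each time): 30, 34, 41, 51, 64, 80 → 99.
Colour goes green, purple, orange, green, purple, orange → green (repeats green → purple → orange).
So the next term is (31 : 1458 : 99 : green).

(31 : 1458 : 99 : green)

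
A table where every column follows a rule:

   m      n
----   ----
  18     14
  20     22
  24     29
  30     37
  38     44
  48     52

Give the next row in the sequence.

60  59

Column m: 18, 20, 24, 30, 38, 48 → 60 (differences are 2, 4, 6, … (increasing by 2 each time)).
Column n: alternating steps +8, +7, +8, +7, …, so 14, 22, 29, 37, 44, 52 → 59.
Putting it together: 60  59.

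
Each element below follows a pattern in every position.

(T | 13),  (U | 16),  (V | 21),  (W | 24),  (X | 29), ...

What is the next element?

Letter: T, U, V, W, X → Y (letters move forward 1 place in the alphabet).
For the second value, alternating steps +3, +5, +3, +5, …: 13, 16, 21, 24, 29 → 32.
Combining the parts gives (Y | 32).

(Y | 32)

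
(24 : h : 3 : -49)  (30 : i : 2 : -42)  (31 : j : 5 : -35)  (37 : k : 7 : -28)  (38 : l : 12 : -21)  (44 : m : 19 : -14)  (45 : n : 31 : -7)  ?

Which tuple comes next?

First entry goes 24, 30, 31, 37, 38, 44, 45 → 51 (alternating steps +6, +1, +6, +1, …).
Letter: letters move forward 1 place in the alphabet, so h, i, j, k, l, m, n → o.
For the third entry, each term is the sum of the two before it: 3, 2, 5, 7, 12, 19, 31 → 50.
For the fourth entry, +7 each step: -49, -42, -35, -28, -21, -14, -7 → 0.
Putting it together: (51 : o : 50 : 0).

(51 : o : 50 : 0)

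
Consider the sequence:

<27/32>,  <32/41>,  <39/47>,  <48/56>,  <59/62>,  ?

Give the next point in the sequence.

<72/71>

First component goes 27, 32, 39, 48, 59 → 72 (differences are 5, 7, 9, … (increasing by 2 each time)).
Second component: alternating steps +9, +6, +9, +6, …; 32, 41, 47, 56, 62 → 71.
Putting it together: <72/71>.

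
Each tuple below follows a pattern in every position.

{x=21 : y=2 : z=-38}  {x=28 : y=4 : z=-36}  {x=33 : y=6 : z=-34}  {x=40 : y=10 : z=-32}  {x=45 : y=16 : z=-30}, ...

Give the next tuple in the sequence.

X: alternating steps +7, +5, +7, +5, …, so 21, 28, 33, 40, 45 → 52.
Y: each term is the sum of the two before it; 2, 4, 6, 10, 16 → 26.
Z — +2 each step: -38, -36, -34, -32, -30 → -28.
Putting it together: {x=52 : y=26 : z=-28}.

{x=52 : y=26 : z=-28}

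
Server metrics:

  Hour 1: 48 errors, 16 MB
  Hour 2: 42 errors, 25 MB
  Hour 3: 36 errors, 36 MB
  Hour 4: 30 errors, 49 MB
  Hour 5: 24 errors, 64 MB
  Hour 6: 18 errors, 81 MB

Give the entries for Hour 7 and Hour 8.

Errors: 48, 42, 36, 30, 24, 18 → 12 → 6 (−6 each step).
For the MB, perfect squares: 4², 5², 6², …: 16, 25, 36, 49, 64, 81 → 100 → 121.
So the next two lines are 12 errors, 100 MB and 6 errors, 121 MB.

12 errors, 100 MB; 6 errors, 121 MB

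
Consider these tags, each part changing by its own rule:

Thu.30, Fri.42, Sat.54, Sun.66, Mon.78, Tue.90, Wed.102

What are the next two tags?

Thu.114 then Fri.126

For the day, runs through the weekdays Mon→Sun: Thu, Fri, Sat, Sun, Mon, Tue, Wed → Thu → Fri.
Second component: +12 each step; 30, 42, 54, 66, 78, 90, 102 → 114 → 126.
Putting the parts together: Thu.114 and then Fri.126.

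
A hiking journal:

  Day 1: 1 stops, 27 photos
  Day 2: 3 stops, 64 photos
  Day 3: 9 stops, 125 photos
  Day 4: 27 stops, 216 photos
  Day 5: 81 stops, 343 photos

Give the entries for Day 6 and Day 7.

Stops goes 1, 3, 9, 27, 81 → 243 → 729 (×3 each step).
Photos — perfect cubes: 3³, 4³, 5³, …: 27, 64, 125, 216, 343 → 512 → 729.
Putting the parts together: 243 stops, 512 photos and then 729 stops, 729 photos.

243 stops, 512 photos; 729 stops, 729 photos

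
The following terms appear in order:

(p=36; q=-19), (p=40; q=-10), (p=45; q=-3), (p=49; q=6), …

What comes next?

(p=54; q=13)

P: 36, 40, 45, 49 → 54 (alternating steps +4, +5, +4, +5, …).
Q: alternating steps +9, +7, +9, +7, …; -19, -10, -3, 6 → 13.
Combining the parts gives (p=54; q=13).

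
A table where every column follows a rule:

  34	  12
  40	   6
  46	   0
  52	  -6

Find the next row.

58  -12

First component goes 34, 40, 46, 52 → 58 (+6 each step).
Second component: together with the first component always sums to 46; 12, 6, 0, -6 → -12.
So the next row is 58  -12.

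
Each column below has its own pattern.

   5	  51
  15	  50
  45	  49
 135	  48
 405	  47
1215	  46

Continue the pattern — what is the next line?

3645  45

First component: ×3 each step, so 5, 15, 45, 135, 405, 1215 → 3645.
For the second component, −1 each step: 51, 50, 49, 48, 47, 46 → 45.
Putting it together: 3645  45.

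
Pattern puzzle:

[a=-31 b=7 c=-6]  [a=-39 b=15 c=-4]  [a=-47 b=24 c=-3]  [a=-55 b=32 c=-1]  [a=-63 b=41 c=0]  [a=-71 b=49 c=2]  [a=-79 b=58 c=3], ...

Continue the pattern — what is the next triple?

[a=-87 b=66 c=5]

For the a, −8 each step: -31, -39, -47, -55, -63, -71, -79 → -87.
B goes 7, 15, 24, 32, 41, 49, 58 → 66 (alternating steps +8, +9, +8, +9, …).
C: alternating steps +2, +1, +2, +1, …, so -6, -4, -3, -1, 0, 2, 3 → 5.
Putting it together: [a=-87 b=66 c=5].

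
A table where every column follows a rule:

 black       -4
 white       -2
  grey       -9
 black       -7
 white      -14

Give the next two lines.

grey  -12; black  -19

Shade: repeats black → white → grey, so black, white, grey, black, white → grey → black.
Second component — alternating steps +2, −7, +2, −7, …: -4, -2, -9, -7, -14 → -12 → -19.
So the next two lines are grey  -12 and black  -19.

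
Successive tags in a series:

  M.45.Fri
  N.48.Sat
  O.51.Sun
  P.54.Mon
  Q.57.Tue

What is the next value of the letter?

R

Letter: M, N, O, P, Q → R (letters move forward 1 place in the alphabet).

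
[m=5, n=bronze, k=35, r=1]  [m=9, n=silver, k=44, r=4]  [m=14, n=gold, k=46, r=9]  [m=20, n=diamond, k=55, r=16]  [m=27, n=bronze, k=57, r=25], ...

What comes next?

M: 5, 9, 14, 20, 27 → 35 (differences are 4, 5, 6, … (increasing by 1 each time)).
N goes bronze, silver, gold, diamond, bronze → silver (repeats bronze → silver → gold → diamond).
K: alternating steps +9, +2, +9, +2, …, so 35, 44, 46, 55, 57 → 66.
R — perfect squares: 1², 2², 3², …: 1, 4, 9, 16, 25 → 36.
Putting it together: [m=35, n=silver, k=66, r=36].

[m=35, n=silver, k=66, r=36]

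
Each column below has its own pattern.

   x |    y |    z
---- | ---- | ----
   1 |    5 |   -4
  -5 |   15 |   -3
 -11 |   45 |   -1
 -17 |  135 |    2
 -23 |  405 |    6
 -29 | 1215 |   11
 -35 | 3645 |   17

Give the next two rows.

-41  10935  24; -47  32805  32

Column x: −6 each step, so 1, -5, -11, -17, -23, -29, -35 → -41 → -47.
Column y: ×3 each step; 5, 15, 45, 135, 405, 1215, 3645 → 10935 → 32805.
Column z goes -4, -3, -1, 2, 6, 11, 17 → 24 → 32 (differences are 1, 2, 3, … (increasing by 1 each time)).
Putting the parts together: -41  10935  24 and then -47  32805  32.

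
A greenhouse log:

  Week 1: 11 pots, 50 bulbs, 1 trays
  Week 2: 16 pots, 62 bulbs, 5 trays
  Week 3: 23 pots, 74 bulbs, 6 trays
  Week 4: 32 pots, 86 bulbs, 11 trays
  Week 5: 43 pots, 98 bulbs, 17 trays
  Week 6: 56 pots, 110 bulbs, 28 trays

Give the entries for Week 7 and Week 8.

71 pots, 122 bulbs, 45 trays; 88 pots, 134 bulbs, 73 trays

Pots goes 11, 16, 23, 32, 43, 56 → 71 → 88 (differences are 5, 7, 9, … (increasing by 2 each time)).
For the bulbs, +12 each step: 50, 62, 74, 86, 98, 110 → 122 → 134.
Trays: each term is the sum of the two before it, so 1, 5, 6, 11, 17, 28 → 45 → 73.
Putting the parts together: 71 pots, 122 bulbs, 45 trays and then 88 pots, 134 bulbs, 73 trays.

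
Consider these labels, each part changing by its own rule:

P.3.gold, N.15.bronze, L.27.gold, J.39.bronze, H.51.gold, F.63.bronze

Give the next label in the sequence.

Letter: letters move back 2 places in the alphabet; P, N, L, J, H, F → D.
Second component goes 3, 15, 27, 39, 51, 63 → 75 (+12 each step).
Rank: gold, bronze, gold, bronze, gold, bronze → gold (alternates gold ↔ bronze).
Putting it together: D.75.gold.

D.75.gold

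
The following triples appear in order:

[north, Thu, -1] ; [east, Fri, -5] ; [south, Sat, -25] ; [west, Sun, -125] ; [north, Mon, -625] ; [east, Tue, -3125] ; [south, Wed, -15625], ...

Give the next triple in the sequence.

[west, Thu, -78125]

Direction: repeats north → east → south → west, so north, east, south, west, north, east, south → west.
Day goes Thu, Fri, Sat, Sun, Mon, Tue, Wed → Thu (runs through the weekdays Mon→Sun).
Third slot: ×5 each step, so -1, -5, -25, -125, -625, -3125, -15625 → -78125.
So the next triple is [west, Thu, -78125].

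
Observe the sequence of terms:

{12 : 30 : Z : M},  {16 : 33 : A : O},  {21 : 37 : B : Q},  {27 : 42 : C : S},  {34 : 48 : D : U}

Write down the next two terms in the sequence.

First part: differences are 4, 5, 6, … (increasing by 1 each time), so 12, 16, 21, 27, 34 → 42 → 51.
Second part: differences are 3, 4, 5, … (increasing by 1 each time); 30, 33, 37, 42, 48 → 55 → 63.
First letter goes Z, A, B, C, D → E → F (letters move forward 1 place in the alphabet, wrapping Z→A).
Second letter: letters move forward 2 places in the alphabet; M, O, Q, S, U → W → Y.
So the next two terms are {42 : 55 : E : W} and {51 : 63 : F : Y}.

{42 : 55 : E : W}, {51 : 63 : F : Y}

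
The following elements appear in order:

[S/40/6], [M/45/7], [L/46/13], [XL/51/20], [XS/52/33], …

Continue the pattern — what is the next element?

[S/57/53]

Size goes S, M, L, XL, XS → S (runs through clothing sizes XS→XL).
Second coordinate: 40, 45, 46, 51, 52 → 57 (alternating steps +5, +1, +5, +1, …).
Third coordinate: 6, 7, 13, 20, 33 → 53 (each term is the sum of the two before it).
So the next element is [S/57/53].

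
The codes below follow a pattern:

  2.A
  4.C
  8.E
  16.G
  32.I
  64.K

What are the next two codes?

128.M, 256.O

For the first component, ×2 each step: 2, 4, 8, 16, 32, 64 → 128 → 256.
Letter: letters move forward 2 places in the alphabet; A, C, E, G, I, K → M → O.
Putting the parts together: 128.M and then 256.O.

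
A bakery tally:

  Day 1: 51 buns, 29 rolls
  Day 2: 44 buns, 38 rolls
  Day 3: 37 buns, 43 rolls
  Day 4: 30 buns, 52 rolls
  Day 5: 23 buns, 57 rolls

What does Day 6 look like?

16 buns, 66 rolls

For the buns, −7 each step: 51, 44, 37, 30, 23 → 16.
Rolls: alternating steps +9, +5, +9, +5, …, so 29, 38, 43, 52, 57 → 66.
Combining the parts gives 16 buns, 66 rolls.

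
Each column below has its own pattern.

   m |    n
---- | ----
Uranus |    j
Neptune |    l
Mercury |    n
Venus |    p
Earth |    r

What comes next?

Column m: runs through the planets Mercury→Neptune, so Uranus, Neptune, Mercury, Venus, Earth → Mars.
For the column n, letters move forward 2 places in the alphabet: j, l, n, p, r → t.
Combining the parts gives Mars  t.

Mars  t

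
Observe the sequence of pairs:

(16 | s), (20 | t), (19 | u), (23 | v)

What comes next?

First slot: alternating steps +4, −1, +4, −1, …, so 16, 20, 19, 23 → 22.
Letter: letters move forward 1 place in the alphabet; s, t, u, v → w.
Combining the parts gives (22 | w).

(22 | w)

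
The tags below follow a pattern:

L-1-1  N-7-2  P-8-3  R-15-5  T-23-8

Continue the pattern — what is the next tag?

Letter goes L, N, P, R, T → V (letters move forward 2 places in the alphabet).
Second component: each term is the sum of the two before it, so 1, 7, 8, 15, 23 → 38.
Third component: each term is the sum of the two before it; 1, 2, 3, 5, 8 → 13.
So the next tag is V-38-13.

V-38-13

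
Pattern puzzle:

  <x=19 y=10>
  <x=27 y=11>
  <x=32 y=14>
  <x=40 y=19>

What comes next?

<x=45 y=26>

X: 19, 27, 32, 40 → 45 (alternating steps +8, +5, +8, +5, …).
For the y, differences are 1, 3, 5, … (increasing by 2 each time): 10, 11, 14, 19 → 26.
So the next point is <x=45 y=26>.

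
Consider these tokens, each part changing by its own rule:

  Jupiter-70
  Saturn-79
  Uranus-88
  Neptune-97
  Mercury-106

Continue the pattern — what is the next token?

Venus-115

Planet goes Jupiter, Saturn, Uranus, Neptune, Mercury → Venus (runs through the planets Mercury→Neptune).
Second component: +9 each step; 70, 79, 88, 97, 106 → 115.
Combining the parts gives Venus-115.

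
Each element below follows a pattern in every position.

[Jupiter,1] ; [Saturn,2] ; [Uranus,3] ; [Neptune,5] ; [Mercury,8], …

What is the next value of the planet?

Planet: runs through the planets Mercury→Neptune; Jupiter, Saturn, Uranus, Neptune, Mercury → Venus.

Venus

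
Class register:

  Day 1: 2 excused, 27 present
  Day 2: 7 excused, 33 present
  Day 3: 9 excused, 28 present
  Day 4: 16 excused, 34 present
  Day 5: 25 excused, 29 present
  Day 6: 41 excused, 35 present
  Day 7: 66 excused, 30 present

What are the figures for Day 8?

107 excused, 36 present

Excused: each term is the sum of the two before it, so 2, 7, 9, 16, 25, 41, 66 → 107.
Present: alternating steps +6, −5, +6, −5, …, so 27, 33, 28, 34, 29, 35, 30 → 36.
Combining the parts gives 107 excused, 36 present.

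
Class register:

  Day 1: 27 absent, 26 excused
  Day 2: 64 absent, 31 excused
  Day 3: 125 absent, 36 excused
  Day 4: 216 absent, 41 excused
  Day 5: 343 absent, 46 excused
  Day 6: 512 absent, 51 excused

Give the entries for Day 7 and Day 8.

729 absent, 56 excused; 1000 absent, 61 excused

Absent: 27, 64, 125, 216, 343, 512 → 729 → 1000 (perfect cubes: 3³, 4³, 5³, …).
Excused — +5 each step: 26, 31, 36, 41, 46, 51 → 56 → 61.
Putting the parts together: 729 absent, 56 excused and then 1000 absent, 61 excused.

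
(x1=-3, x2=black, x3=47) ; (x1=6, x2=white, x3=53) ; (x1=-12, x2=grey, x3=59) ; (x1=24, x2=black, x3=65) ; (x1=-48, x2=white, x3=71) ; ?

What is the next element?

(x1=96, x2=grey, x3=77)

X1: -3, 6, -12, 24, -48 → 96 (×(-2) each step).
X2 goes black, white, grey, black, white → grey (repeats black → white → grey).
X3: 47, 53, 59, 65, 71 → 77 (+6 each step).
Putting it together: (x1=96, x2=grey, x3=77).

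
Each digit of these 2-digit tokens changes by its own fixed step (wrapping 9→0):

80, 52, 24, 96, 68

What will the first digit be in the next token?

First digit: −3 each step, mod 10, so 8, 5, 2, 9, 6 → 3.

3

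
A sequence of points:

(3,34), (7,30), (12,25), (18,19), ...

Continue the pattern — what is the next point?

First part — differences are 4, 5, 6, … (increasing by 1 each time): 3, 7, 12, 18 → 25.
Second part: together with the first part always sums to 37, so 34, 30, 25, 19 → 12.
So the next point is (25,12).

(25,12)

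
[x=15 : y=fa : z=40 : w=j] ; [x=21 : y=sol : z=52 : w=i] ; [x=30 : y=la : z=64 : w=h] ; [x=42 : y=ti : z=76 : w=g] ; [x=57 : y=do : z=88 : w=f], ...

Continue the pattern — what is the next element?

X: differences are 6, 9, 12, … (increasing by 3 each time), so 15, 21, 30, 42, 57 → 75.
Y: runs through the solfège scale do→ti, so fa, sol, la, ti, do → re.
Z goes 40, 52, 64, 76, 88 → 100 (+12 each step).
W: letters move back 1 place in the alphabet; j, i, h, g, f → e.
So the next element is [x=75 : y=re : z=100 : w=e].

[x=75 : y=re : z=100 : w=e]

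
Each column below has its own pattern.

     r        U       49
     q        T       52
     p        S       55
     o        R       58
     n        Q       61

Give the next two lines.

m  P  64; l  O  67

First letter — letters move back 1 place in the alphabet: r, q, p, o, n → m → l.
Second letter goes U, T, S, R, Q → P → O (letters move back 1 place in the alphabet).
Third component: +3 each step; 49, 52, 55, 58, 61 → 64 → 67.
Putting the parts together: m  P  64 and then l  O  67.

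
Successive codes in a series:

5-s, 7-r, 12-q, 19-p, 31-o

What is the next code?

For the first component, each term is the sum of the two before it: 5, 7, 12, 19, 31 → 50.
Letter goes s, r, q, p, o → n (letters move back 1 place in the alphabet).
So the next code is 50-n.

50-n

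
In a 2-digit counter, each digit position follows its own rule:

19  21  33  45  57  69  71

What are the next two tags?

First digit — +1 each step, mod 10: 1, 2, 3, 4, 5, 6, 7 → 8 → 9.
Second digit: +2 each step, mod 10; 9, 1, 3, 5, 7, 9, 1 → 3 → 5.
Putting the parts together: 83 and then 95.

83 then 95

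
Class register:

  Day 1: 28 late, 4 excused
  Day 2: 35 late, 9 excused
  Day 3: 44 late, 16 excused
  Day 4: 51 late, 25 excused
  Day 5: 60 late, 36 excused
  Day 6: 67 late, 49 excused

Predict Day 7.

76 late, 64 excused

Late: alternating steps +7, +9, +7, +9, …, so 28, 35, 44, 51, 60, 67 → 76.
Excused: 4, 9, 16, 25, 36, 49 → 64 (perfect squares: 2², 3², 4², …).
Putting it together: 76 late, 64 excused.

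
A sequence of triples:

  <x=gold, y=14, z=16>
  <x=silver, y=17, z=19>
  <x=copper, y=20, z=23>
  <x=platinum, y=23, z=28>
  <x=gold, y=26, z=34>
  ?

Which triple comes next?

X: gold, silver, copper, platinum, gold → silver (repeats gold → silver → copper → platinum).
For the y, +3 each step: 14, 17, 20, 23, 26 → 29.
Z — differences are 3, 4, 5, … (increasing by 1 each time): 16, 19, 23, 28, 34 → 41.
So the next triple is <x=silver, y=29, z=41>.

<x=silver, y=29, z=41>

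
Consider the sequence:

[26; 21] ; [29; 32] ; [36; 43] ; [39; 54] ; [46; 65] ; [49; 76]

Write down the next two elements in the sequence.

[56; 87], [59; 98]

First entry: 26, 29, 36, 39, 46, 49 → 56 → 59 (alternating steps +3, +7, +3, +7, …).
Second entry: +11 each step; 21, 32, 43, 54, 65, 76 → 87 → 98.
So the next two elements are [56; 87] and [59; 98].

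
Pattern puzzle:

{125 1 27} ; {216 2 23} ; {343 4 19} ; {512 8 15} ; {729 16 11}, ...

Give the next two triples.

{1000 32 7}, {1331 64 3}

First coordinate goes 125, 216, 343, 512, 729 → 1000 → 1331 (perfect cubes: 5³, 6³, 7³, …).
Second coordinate: ×2 each step; 1, 2, 4, 8, 16 → 32 → 64.
Third coordinate: −4 each step; 27, 23, 19, 15, 11 → 7 → 3.
So the next two triples are {1000 32 7} and {1331 64 3}.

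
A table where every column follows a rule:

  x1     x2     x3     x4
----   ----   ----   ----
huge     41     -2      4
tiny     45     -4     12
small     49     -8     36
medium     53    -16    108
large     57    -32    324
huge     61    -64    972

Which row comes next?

tiny  65  -128  2916

Column x1: huge, tiny, small, medium, large, huge → tiny (repeats huge → tiny → small → medium → large).
Column x2 goes 41, 45, 49, 53, 57, 61 → 65 (+4 each step).
Column x3: ×2 each step, so -2, -4, -8, -16, -32, -64 → -128.
For the column x4, ×3 each step: 4, 12, 36, 108, 324, 972 → 2916.
Putting it together: tiny  65  -128  2916.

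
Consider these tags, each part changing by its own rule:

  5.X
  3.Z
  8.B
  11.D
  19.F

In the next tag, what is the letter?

Letter goes X, Z, B, D, F → H (letters move forward 2 places in the alphabet, wrapping Z→A).

H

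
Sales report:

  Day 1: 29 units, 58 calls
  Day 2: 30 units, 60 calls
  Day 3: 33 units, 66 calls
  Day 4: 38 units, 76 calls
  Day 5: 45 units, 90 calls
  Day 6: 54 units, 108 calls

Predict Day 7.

65 units, 130 calls

For the units, differences are 1, 3, 5, … (increasing by 2 each time): 29, 30, 33, 38, 45, 54 → 65.
Calls — always 2 × the units: 58, 60, 66, 76, 90, 108 → 130.
So the next row is 65 units, 130 calls.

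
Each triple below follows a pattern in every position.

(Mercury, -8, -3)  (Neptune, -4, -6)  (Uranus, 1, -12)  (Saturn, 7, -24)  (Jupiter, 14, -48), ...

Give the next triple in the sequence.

(Mars, 22, -96)

Planet: runs backward through the planets Mercury→Neptune; Mercury, Neptune, Uranus, Saturn, Jupiter → Mars.
Second component: differences are 4, 5, 6, … (increasing by 1 each time), so -8, -4, 1, 7, 14 → 22.
Third component: -3, -6, -12, -24, -48 → -96 (×2 each step).
So the next triple is (Mars, 22, -96).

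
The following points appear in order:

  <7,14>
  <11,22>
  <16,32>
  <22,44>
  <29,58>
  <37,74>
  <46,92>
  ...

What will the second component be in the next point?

First component: differences are 4, 5, 6, … (increasing by 1 each time), so 7, 11, 16, 22, 29, 37, 46 → 56.
Second component: 14, 22, 32, 44, 58, 74, 92 → 112 (always 2 × the first component).

112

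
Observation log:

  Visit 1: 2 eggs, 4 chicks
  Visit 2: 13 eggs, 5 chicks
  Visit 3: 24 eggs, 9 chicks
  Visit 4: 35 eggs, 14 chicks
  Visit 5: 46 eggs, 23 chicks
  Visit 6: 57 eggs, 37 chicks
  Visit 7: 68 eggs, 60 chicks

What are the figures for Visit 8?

Eggs: +11 each step; 2, 13, 24, 35, 46, 57, 68 → 79.
Chicks goes 4, 5, 9, 14, 23, 37, 60 → 97 (each term is the sum of the two before it).
Combining the parts gives 79 eggs, 97 chicks.

79 eggs, 97 chicks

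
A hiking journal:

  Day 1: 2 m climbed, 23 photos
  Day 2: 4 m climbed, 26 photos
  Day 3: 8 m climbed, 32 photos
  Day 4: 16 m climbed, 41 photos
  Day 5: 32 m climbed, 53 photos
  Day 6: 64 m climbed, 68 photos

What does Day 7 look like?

M climbed: ×2 each step; 2, 4, 8, 16, 32, 64 → 128.
Photos — differences are 3, 6, 9, … (increasing by 3 each time): 23, 26, 32, 41, 53, 68 → 86.
So the next record is 128 m climbed, 86 photos.

128 m climbed, 86 photos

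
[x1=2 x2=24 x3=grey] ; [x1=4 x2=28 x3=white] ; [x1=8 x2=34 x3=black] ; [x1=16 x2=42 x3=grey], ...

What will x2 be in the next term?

X1 — ×2 each step: 2, 4, 8, 16 → 32.
X2 — differences are 4, 6, 8, … (increasing by 2 each time): 24, 28, 34, 42 → 52.
X3: repeats grey → white → black; grey, white, black, grey → white.

52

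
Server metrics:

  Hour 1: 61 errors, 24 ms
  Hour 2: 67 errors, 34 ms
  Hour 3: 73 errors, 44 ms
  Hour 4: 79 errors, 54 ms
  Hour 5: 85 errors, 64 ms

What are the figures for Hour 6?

Errors: 61, 67, 73, 79, 85 → 91 (+6 each step).
Ms — +10 each step: 24, 34, 44, 54, 64 → 74.
Putting it together: 91 errors, 74 ms.

91 errors, 74 ms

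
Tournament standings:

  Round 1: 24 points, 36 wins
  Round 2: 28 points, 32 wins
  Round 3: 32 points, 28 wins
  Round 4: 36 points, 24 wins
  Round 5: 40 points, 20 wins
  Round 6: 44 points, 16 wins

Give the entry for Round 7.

Points: +4 each step, so 24, 28, 32, 36, 40, 44 → 48.
Wins: together with the points always sums to 60, so 36, 32, 28, 24, 20, 16 → 12.
So the next record is 48 points, 12 wins.

48 points, 12 wins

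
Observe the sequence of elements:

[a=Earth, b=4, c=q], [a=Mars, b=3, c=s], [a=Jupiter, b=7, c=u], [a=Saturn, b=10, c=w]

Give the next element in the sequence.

[a=Uranus, b=17, c=y]

A: runs through the planets Mercury→Neptune, so Earth, Mars, Jupiter, Saturn → Uranus.
B: each term is the sum of the two before it, so 4, 3, 7, 10 → 17.
C: letters move forward 2 places in the alphabet; q, s, u, w → y.
Combining the parts gives [a=Uranus, b=17, c=y].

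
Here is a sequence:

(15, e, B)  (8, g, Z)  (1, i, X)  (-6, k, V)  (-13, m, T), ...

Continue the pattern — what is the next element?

(-20, o, R)

For the first part, −7 each step: 15, 8, 1, -6, -13 → -20.
First letter: e, g, i, k, m → o (letters move forward 2 places in the alphabet).
Second letter: B, Z, X, V, T → R (letters move back 2 places in the alphabet, wrapping A→Z).
So the next element is (-20, o, R).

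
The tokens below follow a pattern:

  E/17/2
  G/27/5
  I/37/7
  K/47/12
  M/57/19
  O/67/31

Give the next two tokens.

Letter: E, G, I, K, M, O → Q → S (letters move forward 2 places in the alphabet).
Second component: +10 each step, so 17, 27, 37, 47, 57, 67 → 77 → 87.
For the third component, each term is the sum of the two before it: 2, 5, 7, 12, 19, 31 → 50 → 81.
So the next two tokens are Q/77/50 and S/87/81.

Q/77/50 then S/87/81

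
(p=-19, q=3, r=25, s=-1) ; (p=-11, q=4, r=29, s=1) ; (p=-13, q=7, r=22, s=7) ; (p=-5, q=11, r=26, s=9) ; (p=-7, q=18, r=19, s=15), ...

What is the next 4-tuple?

P — alternating steps +8, −2, +8, −2, …: -19, -11, -13, -5, -7 → 1.
Q — each term is the sum of the two before it: 3, 4, 7, 11, 18 → 29.
R: alternating steps +4, −7, +4, −7, …; 25, 29, 22, 26, 19 → 23.
For the s, alternating steps +2, +6, +2, +6, …: -1, 1, 7, 9, 15 → 17.
Putting it together: (p=1, q=29, r=23, s=17).

(p=1, q=29, r=23, s=17)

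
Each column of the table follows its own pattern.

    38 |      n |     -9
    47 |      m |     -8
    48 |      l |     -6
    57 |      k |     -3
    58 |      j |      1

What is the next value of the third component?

Third component: differences are 1, 2, 3, … (increasing by 1 each time); -9, -8, -6, -3, 1 → 6.

6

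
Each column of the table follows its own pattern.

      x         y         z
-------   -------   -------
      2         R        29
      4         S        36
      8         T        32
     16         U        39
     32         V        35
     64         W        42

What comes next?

128  X  38

For the column x, ×2 each step: 2, 4, 8, 16, 32, 64 → 128.
Column y: R, S, T, U, V, W → X (letters move forward 1 place in the alphabet).
For the column z, alternating steps +7, −4, +7, −4, …: 29, 36, 32, 39, 35, 42 → 38.
Combining the parts gives 128  X  38.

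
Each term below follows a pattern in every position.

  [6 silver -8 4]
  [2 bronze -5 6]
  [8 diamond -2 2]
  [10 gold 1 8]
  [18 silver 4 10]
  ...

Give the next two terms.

[28 bronze 7 18], [46 diamond 10 28]

First value: each term is the sum of the two before it; 6, 2, 8, 10, 18 → 28 → 46.
Rank goes silver, bronze, diamond, gold, silver → bronze → diamond (repeats silver → bronze → diamond → gold).
Third value: +3 each step; -8, -5, -2, 1, 4 → 7 → 10.
Fourth value: always the previous value of the first value; 4, 6, 2, 8, 10 → 18 → 28.
So the next two terms are [28 bronze 7 18] and [46 diamond 10 28].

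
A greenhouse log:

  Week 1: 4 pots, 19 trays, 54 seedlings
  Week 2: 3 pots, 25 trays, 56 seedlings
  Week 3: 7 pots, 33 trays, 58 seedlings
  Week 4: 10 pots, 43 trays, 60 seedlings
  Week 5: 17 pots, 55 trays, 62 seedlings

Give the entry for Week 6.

Pots: each term is the sum of the two before it; 4, 3, 7, 10, 17 → 27.
Trays — differences are 6, 8, 10, … (increasing by 2 each time): 19, 25, 33, 43, 55 → 69.
Seedlings: +2 each step, so 54, 56, 58, 60, 62 → 64.
Putting it together: 27 pots, 69 trays, 64 seedlings.

27 pots, 69 trays, 64 seedlings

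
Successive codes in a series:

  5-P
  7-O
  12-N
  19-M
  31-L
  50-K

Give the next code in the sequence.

First component: 5, 7, 12, 19, 31, 50 → 81 (each term is the sum of the two before it).
For the letter, letters move back 1 place in the alphabet: P, O, N, M, L, K → J.
Combining the parts gives 81-J.

81-J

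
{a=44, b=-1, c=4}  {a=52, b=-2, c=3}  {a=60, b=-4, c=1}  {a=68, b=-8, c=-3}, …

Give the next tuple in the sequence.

For the a, +8 each step: 44, 52, 60, 68 → 76.
B — ×2 each step: -1, -2, -4, -8 → -16.
C: always 5 more than the b; 4, 3, 1, -3 → -11.
Putting it together: {a=76, b=-16, c=-11}.

{a=76, b=-16, c=-11}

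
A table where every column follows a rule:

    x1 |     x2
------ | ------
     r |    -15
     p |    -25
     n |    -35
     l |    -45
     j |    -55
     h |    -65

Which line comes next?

Column x1 — letters move back 2 places in the alphabet: r, p, n, l, j, h → f.
Column x2: −10 each step, so -15, -25, -35, -45, -55, -65 → -75.
So the next line is f  -75.

f  -75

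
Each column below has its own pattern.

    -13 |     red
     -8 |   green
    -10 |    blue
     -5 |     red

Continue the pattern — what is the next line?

-7  green

For the first component, alternating steps +5, −2, +5, −2, …: -13, -8, -10, -5 → -7.
Colour: repeats red → green → blue; red, green, blue, red → green.
So the next line is -7  green.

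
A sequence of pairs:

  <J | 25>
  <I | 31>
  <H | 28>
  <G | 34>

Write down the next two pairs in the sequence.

<F | 31>, <E | 37>

Letter goes J, I, H, G → F → E (letters move back 1 place in the alphabet).
Second part — alternating steps +6, −3, +6, −3, …: 25, 31, 28, 34 → 31 → 37.
Putting the parts together: <F | 31> and then <E | 37>.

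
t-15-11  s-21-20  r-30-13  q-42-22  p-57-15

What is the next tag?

o-75-24

Letter — letters move back 1 place in the alphabet: t, s, r, q, p → o.
Second component: differences are 6, 9, 12, … (increasing by 3 each time); 15, 21, 30, 42, 57 → 75.
Third component — alternating steps +9, −7, +9, −7, …: 11, 20, 13, 22, 15 → 24.
So the next tag is o-75-24.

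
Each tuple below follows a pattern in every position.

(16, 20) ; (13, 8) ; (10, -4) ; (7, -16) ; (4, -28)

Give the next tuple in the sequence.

(1, -40)

First entry: −3 each step, so 16, 13, 10, 7, 4 → 1.
Second entry: −12 each step; 20, 8, -4, -16, -28 → -40.
Combining the parts gives (1, -40).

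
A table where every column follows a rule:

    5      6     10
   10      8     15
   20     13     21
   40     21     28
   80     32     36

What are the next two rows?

160  46  45; 320  63  55

First component: 5, 10, 20, 40, 80 → 160 → 320 (×2 each step).
Second component: differences are 2, 5, 8, … (increasing by 3 each time); 6, 8, 13, 21, 32 → 46 → 63.
Third component: 10, 15, 21, 28, 36 → 45 → 55 (differences are 5, 6, 7, … (increasing by 1 each time)).
Putting the parts together: 160  46  45 and then 320  63  55.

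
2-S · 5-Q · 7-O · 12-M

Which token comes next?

19-K

First component goes 2, 5, 7, 12 → 19 (each term is the sum of the two before it).
Letter: S, Q, O, M → K (letters move back 2 places in the alphabet).
So the next token is 19-K.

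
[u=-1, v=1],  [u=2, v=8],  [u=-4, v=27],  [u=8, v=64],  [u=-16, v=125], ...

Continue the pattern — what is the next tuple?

[u=32, v=216]

U — ×(-2) each step: -1, 2, -4, 8, -16 → 32.
V: perfect cubes: 1³, 2³, 3³, …; 1, 8, 27, 64, 125 → 216.
So the next tuple is [u=32, v=216].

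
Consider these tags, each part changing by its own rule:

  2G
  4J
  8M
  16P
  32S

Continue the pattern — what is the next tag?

64V

For the first component, ×2 each step: 2, 4, 8, 16, 32 → 64.
Letter: G, J, M, P, S → V (letters move forward 3 places in the alphabet).
Combining the parts gives 64V.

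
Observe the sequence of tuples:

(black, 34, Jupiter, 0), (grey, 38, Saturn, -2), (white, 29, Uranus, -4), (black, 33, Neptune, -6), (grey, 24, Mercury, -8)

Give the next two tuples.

Shade: black, grey, white, black, grey → white → black (repeats black → grey → white).
Second part: alternating steps +4, −9, +4, −9, …; 34, 38, 29, 33, 24 → 28 → 19.
Planet: runs through the planets Mercury→Neptune, so Jupiter, Saturn, Uranus, Neptune, Mercury → Venus → Earth.
Fourth part: −2 each step; 0, -2, -4, -6, -8 → -10 → -12.
So the next two tuples are (white, 28, Venus, -10) and (black, 19, Earth, -12).

(white, 28, Venus, -10), (black, 19, Earth, -12)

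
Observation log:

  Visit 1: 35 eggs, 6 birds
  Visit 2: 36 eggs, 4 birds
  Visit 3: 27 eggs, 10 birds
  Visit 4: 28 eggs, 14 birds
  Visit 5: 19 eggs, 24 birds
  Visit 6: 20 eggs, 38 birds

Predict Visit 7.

Eggs goes 35, 36, 27, 28, 19, 20 → 11 (alternating steps +1, −9, +1, −9, …).
For the birds, each term is the sum of the two before it: 6, 4, 10, 14, 24, 38 → 62.
So the next row is 11 eggs, 62 birds.

11 eggs, 62 birds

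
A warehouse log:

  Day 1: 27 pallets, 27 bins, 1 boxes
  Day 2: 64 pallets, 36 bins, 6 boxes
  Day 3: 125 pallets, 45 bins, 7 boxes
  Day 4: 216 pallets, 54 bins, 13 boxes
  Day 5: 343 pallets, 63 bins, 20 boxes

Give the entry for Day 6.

512 pallets, 72 bins, 33 boxes

Pallets goes 27, 64, 125, 216, 343 → 512 (perfect cubes: 3³, 4³, 5³, …).
Bins — +9 each step: 27, 36, 45, 54, 63 → 72.
For the boxes, each term is the sum of the two before it: 1, 6, 7, 13, 20 → 33.
Combining the parts gives 512 pallets, 72 bins, 33 boxes.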